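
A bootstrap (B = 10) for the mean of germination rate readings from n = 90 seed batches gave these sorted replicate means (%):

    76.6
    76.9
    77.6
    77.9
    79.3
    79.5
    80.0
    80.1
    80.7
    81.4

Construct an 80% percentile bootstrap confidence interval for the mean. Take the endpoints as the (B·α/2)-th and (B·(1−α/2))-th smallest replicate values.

α = 0.20; lower rank = 10 × 0.100 = 1; upper rank = 10 × 0.900 = 9.
The 1st smallest replicate is 76.6; the 9th is 80.7.

(76.6, 80.7)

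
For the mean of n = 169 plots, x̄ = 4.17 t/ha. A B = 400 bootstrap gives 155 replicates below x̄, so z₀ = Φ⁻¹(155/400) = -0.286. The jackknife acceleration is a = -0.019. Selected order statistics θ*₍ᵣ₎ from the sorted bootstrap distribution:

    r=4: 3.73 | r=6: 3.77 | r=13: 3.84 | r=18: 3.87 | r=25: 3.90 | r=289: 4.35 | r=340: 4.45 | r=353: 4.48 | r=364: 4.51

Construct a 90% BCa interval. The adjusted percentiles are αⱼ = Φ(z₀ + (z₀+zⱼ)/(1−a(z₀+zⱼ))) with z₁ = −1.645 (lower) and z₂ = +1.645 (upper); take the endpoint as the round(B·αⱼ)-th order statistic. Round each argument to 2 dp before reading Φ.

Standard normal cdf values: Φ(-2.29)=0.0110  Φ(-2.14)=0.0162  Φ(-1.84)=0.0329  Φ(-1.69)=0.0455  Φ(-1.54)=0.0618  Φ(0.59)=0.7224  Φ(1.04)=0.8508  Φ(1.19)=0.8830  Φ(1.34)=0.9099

(3.73, 4.45)

Lower: z₀ + z₁ = -0.286 + (-1.645) = -1.931; 1 − a(z₀+z₁) = 1 − (-0.019)(-1.931) = 0.9633; argument = -0.286 + (-1.931)/0.9633 = -2.2905 → -2.29.
α₁ = Φ(-2.29) = 0.0110; rank = round(400 × 0.0110) = 4; θ*₍4₎ = 3.73.
Upper: z₀ + z₂ = 1.359; 1 − a(z₀+z₂) = 1.0258; argument = 1.0388 → 1.04; α₂ = 0.8508; rank = 340; θ*₍340₎ = 4.45.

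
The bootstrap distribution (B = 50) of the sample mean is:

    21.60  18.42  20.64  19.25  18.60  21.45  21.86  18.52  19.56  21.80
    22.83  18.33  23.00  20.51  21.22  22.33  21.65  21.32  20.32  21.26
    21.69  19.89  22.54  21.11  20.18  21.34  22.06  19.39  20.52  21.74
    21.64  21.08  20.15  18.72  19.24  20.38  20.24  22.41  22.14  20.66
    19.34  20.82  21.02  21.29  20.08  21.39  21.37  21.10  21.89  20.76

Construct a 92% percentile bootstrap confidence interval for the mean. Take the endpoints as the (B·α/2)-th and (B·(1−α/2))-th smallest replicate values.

Sorted replicates: 18.33, 18.42, 18.52, 18.60, 18.72, 19.24, 19.25, 19.34, 19.39, 19.56, 19.89, 20.08, 20.15, 20.18, 20.24, 20.32, 20.38, 20.51, 20.52, 20.64, 20.66, 20.76, 20.82, 21.02, 21.08, 21.10, 21.11, 21.22, 21.26, 21.29, 21.32, 21.34, 21.37, 21.39, 21.45, 21.60, 21.64, 21.65, 21.69, 21.74, 21.80, 21.86, 21.89, 22.06, 22.14, 22.33, 22.41, 22.54, 22.83, 23.00
α = 0.08; lower rank = 50 × 0.040 = 2; upper rank = 50 × 0.960 = 48.
The 2nd smallest replicate is 18.42; the 48th is 22.54.

(18.42, 22.54)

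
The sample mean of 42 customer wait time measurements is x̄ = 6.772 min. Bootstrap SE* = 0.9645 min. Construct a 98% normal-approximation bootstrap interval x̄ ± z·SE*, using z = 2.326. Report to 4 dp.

Margin = 2.326 × 0.9645 = 2.24343
Interval: 6.772 ± 2.24343

(4.5286, 9.0154)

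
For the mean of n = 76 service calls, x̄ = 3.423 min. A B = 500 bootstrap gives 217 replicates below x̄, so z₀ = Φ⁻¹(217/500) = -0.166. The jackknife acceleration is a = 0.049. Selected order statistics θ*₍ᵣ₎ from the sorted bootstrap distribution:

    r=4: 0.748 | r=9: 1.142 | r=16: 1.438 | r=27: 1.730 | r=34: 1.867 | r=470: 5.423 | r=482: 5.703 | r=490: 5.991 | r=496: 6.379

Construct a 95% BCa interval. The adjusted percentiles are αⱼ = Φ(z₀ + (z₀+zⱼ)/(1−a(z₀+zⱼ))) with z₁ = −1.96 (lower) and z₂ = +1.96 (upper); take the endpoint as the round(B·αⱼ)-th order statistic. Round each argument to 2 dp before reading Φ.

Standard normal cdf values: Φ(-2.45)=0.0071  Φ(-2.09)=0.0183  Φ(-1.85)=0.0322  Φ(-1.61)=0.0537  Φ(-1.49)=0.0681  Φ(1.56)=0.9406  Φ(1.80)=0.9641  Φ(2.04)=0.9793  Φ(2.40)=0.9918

Lower: z₀ + z₁ = -0.166 + (-1.960) = -2.126; 1 − a(z₀+z₁) = 1 − (0.049)(-2.126) = 1.1042; argument = -0.166 + (-2.126)/1.1042 = -2.0914 → -2.09.
α₁ = Φ(-2.09) = 0.0183; rank = round(500 × 0.0183) = 9; θ*₍9₎ = 1.142.
Upper: z₀ + z₂ = 1.794; 1 − a(z₀+z₂) = 0.9121; argument = 1.8009 → 1.80; α₂ = 0.9641; rank = 482; θ*₍482₎ = 5.703.

(1.142, 5.703)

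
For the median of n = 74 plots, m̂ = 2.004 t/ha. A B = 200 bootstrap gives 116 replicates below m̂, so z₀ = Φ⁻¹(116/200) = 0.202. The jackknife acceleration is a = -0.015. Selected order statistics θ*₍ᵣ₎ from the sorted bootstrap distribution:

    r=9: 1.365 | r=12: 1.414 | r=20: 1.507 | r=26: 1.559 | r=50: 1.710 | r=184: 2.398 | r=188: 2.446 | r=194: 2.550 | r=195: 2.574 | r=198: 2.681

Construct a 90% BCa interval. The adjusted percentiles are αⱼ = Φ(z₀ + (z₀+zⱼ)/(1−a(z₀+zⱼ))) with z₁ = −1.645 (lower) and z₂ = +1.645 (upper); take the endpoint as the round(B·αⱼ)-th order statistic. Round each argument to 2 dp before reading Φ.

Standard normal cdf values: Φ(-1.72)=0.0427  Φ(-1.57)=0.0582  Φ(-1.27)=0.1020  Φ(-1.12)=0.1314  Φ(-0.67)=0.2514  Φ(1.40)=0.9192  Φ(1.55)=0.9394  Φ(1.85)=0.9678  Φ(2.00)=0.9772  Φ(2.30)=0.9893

(1.507, 2.574)

Lower: z₀ + z₁ = 0.202 + (-1.645) = -1.443; 1 − a(z₀+z₁) = 1 − (-0.015)(-1.443) = 0.9784; argument = 0.202 + (-1.443)/0.9784 = -1.2729 → -1.27.
α₁ = Φ(-1.27) = 0.1020; rank = round(200 × 0.1020) = 20; θ*₍20₎ = 1.507.
Upper: z₀ + z₂ = 1.847; 1 − a(z₀+z₂) = 1.0277; argument = 1.9992 → 2.00; α₂ = 0.9772; rank = 195; θ*₍195₎ = 2.574.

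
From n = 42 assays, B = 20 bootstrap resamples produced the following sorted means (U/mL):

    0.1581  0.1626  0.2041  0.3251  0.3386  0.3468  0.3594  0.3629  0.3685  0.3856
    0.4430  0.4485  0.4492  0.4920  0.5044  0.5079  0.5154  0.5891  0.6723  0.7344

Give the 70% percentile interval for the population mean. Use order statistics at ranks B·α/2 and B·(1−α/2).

(0.2041, 0.5154)

α = 0.30; lower rank = 20 × 0.150 = 3; upper rank = 20 × 0.850 = 17.
The 3rd smallest replicate is 0.2041; the 17th is 0.5154.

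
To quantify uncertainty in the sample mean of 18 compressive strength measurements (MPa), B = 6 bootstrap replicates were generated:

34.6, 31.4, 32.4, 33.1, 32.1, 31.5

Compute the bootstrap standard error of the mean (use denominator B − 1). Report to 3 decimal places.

SE* = 1.196

Bootstrap SE is the standard deviation of the 6 replicate means.
Mean of replicates: (34.6 + 31.4 + 32.4 + 33.1 + 32.1 + 31.5) / 6 = 195.1000 / 6 = 32.5167
Sum of squared deviations: (+2.0833)² + (−1.1167)² + (−0.1167)² + (+0.5833)² + (−0.4167)² + (−1.0167)² = 7.1483
Variance = 7.1483 / 5 = 1.4297
SE* = √1.4297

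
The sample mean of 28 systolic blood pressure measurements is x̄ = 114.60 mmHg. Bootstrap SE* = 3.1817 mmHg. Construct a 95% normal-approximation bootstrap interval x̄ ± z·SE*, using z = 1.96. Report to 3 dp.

(108.364, 120.836)

Margin = 1.96 × 3.1817 = 6.2361
Interval: 114.60 ± 6.2361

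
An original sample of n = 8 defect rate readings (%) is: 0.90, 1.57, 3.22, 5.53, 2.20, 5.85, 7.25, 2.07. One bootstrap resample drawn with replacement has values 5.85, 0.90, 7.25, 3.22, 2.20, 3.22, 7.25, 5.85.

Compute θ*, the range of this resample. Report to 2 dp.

Range = 7.25 − 0.90 = 6.35

θ* = 6.35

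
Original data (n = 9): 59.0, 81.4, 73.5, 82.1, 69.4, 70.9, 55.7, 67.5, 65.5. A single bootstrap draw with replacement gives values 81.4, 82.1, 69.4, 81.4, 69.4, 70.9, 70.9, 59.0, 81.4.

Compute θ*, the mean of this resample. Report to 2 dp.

Mean = (81.4 + 82.1 + 69.4 + 81.4 + 69.4 + 70.9 + 70.9 + 59.0 + 81.4) / 9 = 665.90 / 9 = 73.99

θ* = 73.99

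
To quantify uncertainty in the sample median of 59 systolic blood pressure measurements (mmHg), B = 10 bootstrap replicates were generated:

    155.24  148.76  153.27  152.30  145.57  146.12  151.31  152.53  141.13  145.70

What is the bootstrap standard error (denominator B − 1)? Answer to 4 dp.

SE* = 4.4526

Bootstrap SE is the standard deviation of the 10 replicate medians.
Mean of replicates: (155.24 + 148.76 + 153.27 + 152.30 + 145.57 + 146.12 + 151.31 + 152.53 + 141.13 + 145.70) / 10 = 1491.93000 / 10 = 149.19300
Sum of squared deviations: (+6.04700)² + (−0.43300)² + (+4.07700)² + (+3.10700)² + (−3.62300)² + (−3.07300)² + (+2.11700)² + (+3.33700)² + (−8.06300)² + (−3.49300)² = 178.42881
Variance = 178.42881 / 9 = 19.82542
SE* = √19.82542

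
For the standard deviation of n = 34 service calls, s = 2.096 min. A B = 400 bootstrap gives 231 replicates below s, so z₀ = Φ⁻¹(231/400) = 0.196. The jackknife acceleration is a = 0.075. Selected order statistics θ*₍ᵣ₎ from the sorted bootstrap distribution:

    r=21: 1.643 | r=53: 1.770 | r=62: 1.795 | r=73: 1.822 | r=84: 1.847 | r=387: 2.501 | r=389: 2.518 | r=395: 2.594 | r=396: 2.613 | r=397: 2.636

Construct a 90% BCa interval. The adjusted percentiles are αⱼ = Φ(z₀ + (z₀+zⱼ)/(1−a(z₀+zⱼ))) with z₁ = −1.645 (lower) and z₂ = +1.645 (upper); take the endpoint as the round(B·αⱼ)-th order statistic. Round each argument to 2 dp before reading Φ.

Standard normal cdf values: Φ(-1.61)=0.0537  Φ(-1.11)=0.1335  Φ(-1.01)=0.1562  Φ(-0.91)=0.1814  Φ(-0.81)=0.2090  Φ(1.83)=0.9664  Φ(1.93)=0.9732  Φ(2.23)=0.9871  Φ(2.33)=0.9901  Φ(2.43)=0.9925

(1.770, 2.613)

Lower: z₀ + z₁ = 0.196 + (-1.645) = -1.449; 1 − a(z₀+z₁) = 1 − (0.075)(-1.449) = 1.1087; argument = 0.196 + (-1.449)/1.1087 = -1.1110 → -1.11.
α₁ = Φ(-1.11) = 0.1335; rank = round(400 × 0.1335) = 53; θ*₍53₎ = 1.770.
Upper: z₀ + z₂ = 1.841; 1 − a(z₀+z₂) = 0.8619; argument = 2.3319 → 2.33; α₂ = 0.9901; rank = 396; θ*₍396₎ = 2.613.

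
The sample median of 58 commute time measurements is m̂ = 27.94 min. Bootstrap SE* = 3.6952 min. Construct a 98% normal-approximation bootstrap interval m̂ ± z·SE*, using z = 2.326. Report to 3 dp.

(19.345, 36.535)

Margin = 2.326 × 3.6952 = 8.5950
Interval: 27.94 ± 8.5950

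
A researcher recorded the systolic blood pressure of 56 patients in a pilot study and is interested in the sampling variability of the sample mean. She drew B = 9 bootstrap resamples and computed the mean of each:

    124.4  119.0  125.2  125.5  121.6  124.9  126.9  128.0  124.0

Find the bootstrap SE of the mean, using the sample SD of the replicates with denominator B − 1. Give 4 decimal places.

SE* = 2.7034

Bootstrap SE is the standard deviation of the 9 replicate means.
Mean of replicates: (124.4 + 119.0 + 125.2 + 125.5 + 121.6 + 124.9 + 126.9 + 128.0 + 124.0) / 9 = 1119.50000 / 9 = 124.38889
Sum of squared deviations: (+0.01111)² + (−5.38889)² + (+0.81111)² + (+1.11111)² + (−2.78889)² + (+0.51111)² + (+2.51111)² + (+3.61111)² + (−0.38889)² = 58.46889
Variance = 58.46889 / 8 = 7.30861
SE* = √7.30861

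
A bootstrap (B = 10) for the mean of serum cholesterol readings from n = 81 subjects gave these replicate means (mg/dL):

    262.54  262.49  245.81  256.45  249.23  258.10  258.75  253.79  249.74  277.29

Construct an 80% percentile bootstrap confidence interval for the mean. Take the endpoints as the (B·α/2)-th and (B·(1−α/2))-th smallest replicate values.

Sorted replicates: 245.81, 249.23, 249.74, 253.79, 256.45, 258.10, 258.75, 262.49, 262.54, 277.29
α = 0.20; lower rank = 10 × 0.100 = 1; upper rank = 10 × 0.900 = 9.
The 1st smallest replicate is 245.81; the 9th is 262.54.

(245.81, 262.54)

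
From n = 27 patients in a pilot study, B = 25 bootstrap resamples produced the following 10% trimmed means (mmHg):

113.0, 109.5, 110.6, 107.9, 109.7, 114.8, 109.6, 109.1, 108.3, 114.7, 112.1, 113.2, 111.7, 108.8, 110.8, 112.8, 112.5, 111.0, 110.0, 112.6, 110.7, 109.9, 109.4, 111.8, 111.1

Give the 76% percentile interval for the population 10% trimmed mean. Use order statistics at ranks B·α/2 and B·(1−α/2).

Sorted replicates: 107.9, 108.3, 108.8, 109.1, 109.4, 109.5, 109.6, 109.7, 109.9, 110.0, 110.6, 110.7, 110.8, 111.0, 111.1, 111.7, 111.8, 112.1, 112.5, 112.6, 112.8, 113.0, 113.2, 114.7, 114.8
α = 0.24; lower rank = 25 × 0.120 = 3; upper rank = 25 × 0.880 = 22.
The 3rd smallest replicate is 108.8; the 22nd is 113.0.

(108.8, 113.0)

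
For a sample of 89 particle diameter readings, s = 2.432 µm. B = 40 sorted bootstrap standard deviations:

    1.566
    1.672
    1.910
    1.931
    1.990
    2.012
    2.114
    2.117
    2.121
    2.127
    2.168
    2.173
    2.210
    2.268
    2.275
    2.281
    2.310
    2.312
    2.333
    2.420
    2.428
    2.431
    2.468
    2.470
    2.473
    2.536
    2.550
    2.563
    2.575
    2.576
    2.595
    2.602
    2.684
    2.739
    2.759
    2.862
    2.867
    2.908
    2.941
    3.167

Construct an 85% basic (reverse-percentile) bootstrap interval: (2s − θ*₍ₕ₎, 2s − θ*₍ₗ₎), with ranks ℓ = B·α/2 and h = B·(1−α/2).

(1.997, 2.954)

Percentile endpoints at ranks 3 and 37: θ*₍3₎ = 1.910, θ*₍37₎ = 2.867.
Basic interval reflects these around s:
  lower = 2 × 2.432 − 2.867 = 1.997
  upper = 2 × 2.432 − 1.910 = 2.954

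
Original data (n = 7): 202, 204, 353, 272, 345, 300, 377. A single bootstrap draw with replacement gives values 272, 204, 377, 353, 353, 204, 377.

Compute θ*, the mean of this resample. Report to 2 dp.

Mean = (272 + 204 + 377 + 353 + 353 + 204 + 377) / 7 = 2140.0 / 7 = 305.71

θ* = 305.71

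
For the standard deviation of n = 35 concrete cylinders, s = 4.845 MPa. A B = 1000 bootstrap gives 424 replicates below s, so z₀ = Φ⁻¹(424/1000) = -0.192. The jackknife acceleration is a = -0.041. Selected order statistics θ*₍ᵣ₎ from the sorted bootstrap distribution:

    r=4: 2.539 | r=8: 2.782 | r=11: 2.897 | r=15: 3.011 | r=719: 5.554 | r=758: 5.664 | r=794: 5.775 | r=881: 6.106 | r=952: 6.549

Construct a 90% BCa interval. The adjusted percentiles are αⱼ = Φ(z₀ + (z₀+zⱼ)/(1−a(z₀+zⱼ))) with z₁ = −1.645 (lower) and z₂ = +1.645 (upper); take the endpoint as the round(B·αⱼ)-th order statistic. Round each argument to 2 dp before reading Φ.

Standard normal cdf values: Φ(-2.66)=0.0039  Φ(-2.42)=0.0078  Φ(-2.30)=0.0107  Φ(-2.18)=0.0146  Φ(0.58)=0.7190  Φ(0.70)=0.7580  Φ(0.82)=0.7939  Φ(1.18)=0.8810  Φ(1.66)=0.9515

(3.011, 6.106)

Lower: z₀ + z₁ = -0.192 + (-1.645) = -1.837; 1 − a(z₀+z₁) = 1 − (-0.041)(-1.837) = 0.9247; argument = -0.192 + (-1.837)/0.9247 = -2.1786 → -2.18.
α₁ = Φ(-2.18) = 0.0146; rank = round(1000 × 0.0146) = 15; θ*₍15₎ = 3.011.
Upper: z₀ + z₂ = 1.453; 1 − a(z₀+z₂) = 1.0596; argument = 1.1793 → 1.18; α₂ = 0.8810; rank = 881; θ*₍881₎ = 6.106.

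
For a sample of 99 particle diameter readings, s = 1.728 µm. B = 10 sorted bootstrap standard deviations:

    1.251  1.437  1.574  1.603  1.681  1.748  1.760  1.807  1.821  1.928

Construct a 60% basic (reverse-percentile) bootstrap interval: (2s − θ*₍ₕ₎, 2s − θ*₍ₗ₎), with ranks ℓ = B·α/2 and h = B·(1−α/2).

(1.649, 2.019)

Percentile endpoints at ranks 2 and 8: θ*₍2₎ = 1.437, θ*₍8₎ = 1.807.
Basic interval reflects these around s:
  lower = 2 × 1.728 − 1.807 = 1.649
  upper = 2 × 1.728 − 1.437 = 2.019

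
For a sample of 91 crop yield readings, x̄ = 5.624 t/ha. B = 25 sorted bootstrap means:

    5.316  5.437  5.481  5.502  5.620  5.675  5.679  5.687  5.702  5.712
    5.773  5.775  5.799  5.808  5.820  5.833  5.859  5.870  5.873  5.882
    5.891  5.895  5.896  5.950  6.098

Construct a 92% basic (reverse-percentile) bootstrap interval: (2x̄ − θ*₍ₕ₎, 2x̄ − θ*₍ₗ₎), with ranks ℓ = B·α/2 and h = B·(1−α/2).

Percentile endpoints at ranks 1 and 24: θ*₍1₎ = 5.316, θ*₍24₎ = 5.950.
Basic interval reflects these around x̄:
  lower = 2 × 5.624 − 5.950 = 5.298
  upper = 2 × 5.624 − 5.316 = 5.932

(5.298, 5.932)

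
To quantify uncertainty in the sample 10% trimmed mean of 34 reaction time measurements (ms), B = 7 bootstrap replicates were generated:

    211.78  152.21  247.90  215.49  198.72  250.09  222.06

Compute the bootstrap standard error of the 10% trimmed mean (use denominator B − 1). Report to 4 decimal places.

Bootstrap SE is the standard deviation of the 7 replicate 10% trimmed means.
Mean of replicates: (211.78 + 152.21 + 247.90 + 215.49 + 198.72 + 250.09 + 222.06) / 7 = 1498.25000 / 7 = 214.03571
Sum of squared deviations: (−2.25571)² + (−61.82571)² + (+33.86429)² + (+1.45429)² + (−15.31571)² + (+36.05429)² + (+8.02429)² = 6575.28377
Variance = 6575.28377 / 6 = 1095.88063
SE* = √1095.88063

SE* = 33.1041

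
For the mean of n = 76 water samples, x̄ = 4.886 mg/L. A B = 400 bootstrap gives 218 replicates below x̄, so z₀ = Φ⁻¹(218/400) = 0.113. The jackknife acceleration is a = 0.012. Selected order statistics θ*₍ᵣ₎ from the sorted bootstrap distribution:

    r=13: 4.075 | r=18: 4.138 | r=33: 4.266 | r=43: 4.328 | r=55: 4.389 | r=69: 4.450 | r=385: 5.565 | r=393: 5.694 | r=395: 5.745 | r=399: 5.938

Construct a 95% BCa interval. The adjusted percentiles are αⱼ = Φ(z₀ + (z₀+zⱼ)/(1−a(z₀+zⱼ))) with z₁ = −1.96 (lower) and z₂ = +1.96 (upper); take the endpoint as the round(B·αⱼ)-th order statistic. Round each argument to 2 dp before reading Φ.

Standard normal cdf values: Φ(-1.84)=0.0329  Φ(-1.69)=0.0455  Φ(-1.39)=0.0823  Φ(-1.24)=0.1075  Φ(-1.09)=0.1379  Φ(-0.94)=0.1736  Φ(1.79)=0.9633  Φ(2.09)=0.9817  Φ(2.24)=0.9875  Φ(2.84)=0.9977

Lower: z₀ + z₁ = 0.113 + (-1.960) = -1.847; 1 − a(z₀+z₁) = 1 − (0.012)(-1.847) = 1.0222; argument = 0.113 + (-1.847)/1.0222 = -1.6940 → -1.69.
α₁ = Φ(-1.69) = 0.0455; rank = round(400 × 0.0455) = 18; θ*₍18₎ = 4.138.
Upper: z₀ + z₂ = 2.073; 1 − a(z₀+z₂) = 0.9751; argument = 2.2389 → 2.24; α₂ = 0.9875; rank = 395; θ*₍395₎ = 5.745.

(4.138, 5.745)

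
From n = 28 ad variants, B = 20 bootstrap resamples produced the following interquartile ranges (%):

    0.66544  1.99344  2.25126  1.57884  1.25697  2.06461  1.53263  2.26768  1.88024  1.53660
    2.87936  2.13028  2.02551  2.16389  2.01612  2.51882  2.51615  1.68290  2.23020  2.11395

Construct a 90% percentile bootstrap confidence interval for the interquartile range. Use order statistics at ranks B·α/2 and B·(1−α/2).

(0.66544, 2.51882)

Sorted replicates: 0.66544, 1.25697, 1.53263, 1.53660, 1.57884, 1.68290, 1.88024, 1.99344, 2.01612, 2.02551, 2.06461, 2.11395, 2.13028, 2.16389, 2.23020, 2.25126, 2.26768, 2.51615, 2.51882, 2.87936
α = 0.10; lower rank = 20 × 0.050 = 1; upper rank = 20 × 0.950 = 19.
The 1st smallest replicate is 0.66544; the 19th is 2.51882.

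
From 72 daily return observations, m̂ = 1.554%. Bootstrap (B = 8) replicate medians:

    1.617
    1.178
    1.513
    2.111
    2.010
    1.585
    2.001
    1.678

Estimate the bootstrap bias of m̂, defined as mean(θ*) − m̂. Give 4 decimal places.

mean(θ*) = (1.617 + 1.178 + 1.513 + 2.111 + 2.010 + 1.585 + 2.001 + 1.678) / 8 = 1.71162
bias = 1.71162 − 1.554

bias = +0.1576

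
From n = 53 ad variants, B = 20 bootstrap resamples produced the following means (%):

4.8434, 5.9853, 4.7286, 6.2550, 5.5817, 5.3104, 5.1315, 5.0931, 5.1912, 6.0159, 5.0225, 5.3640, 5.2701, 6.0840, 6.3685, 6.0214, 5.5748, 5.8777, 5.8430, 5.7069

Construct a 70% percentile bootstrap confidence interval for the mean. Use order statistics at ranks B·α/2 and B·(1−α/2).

Sorted replicates: 4.7286, 4.8434, 5.0225, 5.0931, 5.1315, 5.1912, 5.2701, 5.3104, 5.3640, 5.5748, 5.5817, 5.7069, 5.8430, 5.8777, 5.9853, 6.0159, 6.0214, 6.0840, 6.2550, 6.3685
α = 0.30; lower rank = 20 × 0.150 = 3; upper rank = 20 × 0.850 = 17.
The 3rd smallest replicate is 5.0225; the 17th is 6.0214.

(5.0225, 6.0214)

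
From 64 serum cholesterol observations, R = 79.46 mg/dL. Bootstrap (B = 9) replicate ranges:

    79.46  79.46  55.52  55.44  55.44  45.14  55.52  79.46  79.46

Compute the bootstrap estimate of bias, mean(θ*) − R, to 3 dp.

mean(θ*) = (79.46 + 79.46 + 55.52 + 55.44 + 55.44 + 45.14 + 55.52 + 79.46 + 79.46) / 9 = 64.9889
bias = 64.9889 − 79.46

bias = −14.471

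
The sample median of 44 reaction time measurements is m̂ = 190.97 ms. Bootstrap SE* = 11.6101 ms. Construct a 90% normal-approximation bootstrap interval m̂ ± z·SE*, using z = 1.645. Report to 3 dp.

Margin = 1.645 × 11.6101 = 19.0986
Interval: 190.97 ± 19.0986

(171.871, 210.069)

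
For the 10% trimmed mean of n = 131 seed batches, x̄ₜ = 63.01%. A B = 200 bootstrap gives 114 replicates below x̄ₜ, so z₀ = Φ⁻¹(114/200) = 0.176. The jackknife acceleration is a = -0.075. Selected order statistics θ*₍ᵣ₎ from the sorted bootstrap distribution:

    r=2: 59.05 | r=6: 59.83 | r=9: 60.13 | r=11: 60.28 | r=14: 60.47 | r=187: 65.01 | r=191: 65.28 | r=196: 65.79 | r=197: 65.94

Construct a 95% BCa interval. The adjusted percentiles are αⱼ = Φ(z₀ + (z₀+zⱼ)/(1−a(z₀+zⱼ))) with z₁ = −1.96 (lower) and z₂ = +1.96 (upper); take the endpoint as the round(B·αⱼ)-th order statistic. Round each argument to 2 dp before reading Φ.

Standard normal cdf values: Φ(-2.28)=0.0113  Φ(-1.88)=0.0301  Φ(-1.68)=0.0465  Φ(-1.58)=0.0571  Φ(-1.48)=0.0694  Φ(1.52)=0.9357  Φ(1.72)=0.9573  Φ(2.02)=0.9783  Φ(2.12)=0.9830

Lower: z₀ + z₁ = 0.176 + (-1.960) = -1.784; 1 − a(z₀+z₁) = 1 − (-0.075)(-1.784) = 0.8662; argument = 0.176 + (-1.784)/0.8662 = -1.8836 → -1.88.
α₁ = Φ(-1.88) = 0.0301; rank = round(200 × 0.0301) = 6; θ*₍6₎ = 59.83.
Upper: z₀ + z₂ = 2.136; 1 − a(z₀+z₂) = 1.1602; argument = 2.0171 → 2.02; α₂ = 0.9783; rank = 196; θ*₍196₎ = 65.79.

(59.83, 65.79)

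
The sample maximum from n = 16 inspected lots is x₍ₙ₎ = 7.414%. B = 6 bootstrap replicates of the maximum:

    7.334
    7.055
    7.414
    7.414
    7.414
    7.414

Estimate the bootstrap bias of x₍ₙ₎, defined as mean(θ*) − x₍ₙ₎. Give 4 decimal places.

bias = −0.0732

mean(θ*) = (7.334 + 7.055 + 7.414 + 7.414 + 7.414 + 7.414) / 6 = 7.34083
bias = 7.34083 − 7.414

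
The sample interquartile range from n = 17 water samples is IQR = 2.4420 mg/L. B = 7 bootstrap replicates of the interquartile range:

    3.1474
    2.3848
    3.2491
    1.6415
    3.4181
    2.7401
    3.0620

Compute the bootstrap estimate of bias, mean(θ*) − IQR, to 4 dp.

bias = +0.3641

mean(θ*) = (3.1474 + 2.3848 + 3.2491 + 1.6415 + 3.4181 + 2.7401 + 3.0620) / 7 = 2.80614
bias = 2.80614 − 2.4420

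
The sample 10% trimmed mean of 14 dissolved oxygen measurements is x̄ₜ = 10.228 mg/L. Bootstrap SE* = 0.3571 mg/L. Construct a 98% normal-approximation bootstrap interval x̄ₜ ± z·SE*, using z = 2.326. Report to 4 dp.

Margin = 2.326 × 0.3571 = 0.83061
Interval: 10.228 ± 0.83061

(9.3974, 11.0586)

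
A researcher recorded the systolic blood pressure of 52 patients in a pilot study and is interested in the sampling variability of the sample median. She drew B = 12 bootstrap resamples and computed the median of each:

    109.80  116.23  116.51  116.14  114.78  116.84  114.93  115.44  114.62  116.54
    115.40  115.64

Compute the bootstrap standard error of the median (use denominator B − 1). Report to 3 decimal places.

Bootstrap SE is the standard deviation of the 12 replicate medians.
Mean of replicates: (109.80 + 116.23 + 116.51 + 116.14 + 114.78 + 116.84 + 114.93 + 115.44 + 114.62 + 116.54 + 115.40 + 115.64) / 12 = 1382.8700 / 12 = 115.2392
Sum of squared deviations: (−5.4392)² + (+0.9908)² + (+1.2708)² + (+0.9008)² + (−0.4592)² + (+1.6008)² + (−0.3092)² + (+0.2008)² + (−0.6192)² + (+1.3008)² + (+0.1608)² + (+0.4008)² = 38.1643
Variance = 38.1643 / 11 = 3.4695
SE* = √3.4695

SE* = 1.863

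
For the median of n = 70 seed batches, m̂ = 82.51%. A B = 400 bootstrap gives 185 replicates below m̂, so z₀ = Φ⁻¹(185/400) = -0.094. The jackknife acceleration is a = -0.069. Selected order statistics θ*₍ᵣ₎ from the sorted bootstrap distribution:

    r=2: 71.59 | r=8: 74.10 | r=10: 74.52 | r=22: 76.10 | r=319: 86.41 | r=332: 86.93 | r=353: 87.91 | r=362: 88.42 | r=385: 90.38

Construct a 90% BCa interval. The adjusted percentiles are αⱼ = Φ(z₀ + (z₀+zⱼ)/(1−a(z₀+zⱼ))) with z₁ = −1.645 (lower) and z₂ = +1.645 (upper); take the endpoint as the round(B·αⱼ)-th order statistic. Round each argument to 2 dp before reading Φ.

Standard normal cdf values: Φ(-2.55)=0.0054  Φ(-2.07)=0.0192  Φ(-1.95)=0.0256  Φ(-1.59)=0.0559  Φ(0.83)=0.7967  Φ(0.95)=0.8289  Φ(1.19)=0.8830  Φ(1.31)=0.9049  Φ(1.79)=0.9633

Lower: z₀ + z₁ = -0.094 + (-1.645) = -1.739; 1 − a(z₀+z₁) = 1 − (-0.069)(-1.739) = 0.8800; argument = -0.094 + (-1.739)/0.8800 = -2.0701 → -2.07.
α₁ = Φ(-2.07) = 0.0192; rank = round(400 × 0.0192) = 8; θ*₍8₎ = 74.10.
Upper: z₀ + z₂ = 1.551; 1 − a(z₀+z₂) = 1.1070; argument = 1.3071 → 1.31; α₂ = 0.9049; rank = 362; θ*₍362₎ = 88.42.

(74.10, 88.42)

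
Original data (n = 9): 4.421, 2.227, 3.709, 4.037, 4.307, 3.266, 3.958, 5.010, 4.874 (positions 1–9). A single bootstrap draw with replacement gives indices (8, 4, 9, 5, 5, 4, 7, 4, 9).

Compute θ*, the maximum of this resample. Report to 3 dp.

Resample values: 5.010, 4.037, 4.874, 4.307, 4.307, 4.037, 3.958, 4.037, 4.874.
Maximum = 5.010

θ* = 5.010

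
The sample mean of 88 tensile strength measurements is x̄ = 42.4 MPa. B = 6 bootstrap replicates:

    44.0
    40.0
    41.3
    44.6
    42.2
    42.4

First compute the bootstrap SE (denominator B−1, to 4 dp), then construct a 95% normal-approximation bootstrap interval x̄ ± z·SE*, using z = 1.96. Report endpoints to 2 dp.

Mean of replicates = 42.4167; sum of squared deviations = 14.4083; SE* = √(14.4083/5) = 1.6975
Margin = 1.96 × 1.6975 = 3.327
Interval: 42.4 ± 3.327

(39.07, 45.73)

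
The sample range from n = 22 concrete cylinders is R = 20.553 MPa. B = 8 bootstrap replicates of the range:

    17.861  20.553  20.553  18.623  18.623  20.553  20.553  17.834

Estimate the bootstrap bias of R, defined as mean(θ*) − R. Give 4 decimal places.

bias = −1.1589

mean(θ*) = (17.861 + 20.553 + 20.553 + 18.623 + 18.623 + 20.553 + 20.553 + 17.834) / 8 = 19.39413
bias = 19.39413 − 20.553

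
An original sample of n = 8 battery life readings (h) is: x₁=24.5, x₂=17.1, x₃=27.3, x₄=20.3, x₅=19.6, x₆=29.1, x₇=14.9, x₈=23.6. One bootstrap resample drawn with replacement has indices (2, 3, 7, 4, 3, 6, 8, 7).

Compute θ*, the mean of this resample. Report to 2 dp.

θ* = 21.81

Resample values: 17.1, 27.3, 14.9, 20.3, 27.3, 29.1, 23.6, 14.9.
Mean = (17.1 + 27.3 + 14.9 + 20.3 + 27.3 + 29.1 + 23.6 + 14.9) / 8 = 174.50 / 8 = 21.81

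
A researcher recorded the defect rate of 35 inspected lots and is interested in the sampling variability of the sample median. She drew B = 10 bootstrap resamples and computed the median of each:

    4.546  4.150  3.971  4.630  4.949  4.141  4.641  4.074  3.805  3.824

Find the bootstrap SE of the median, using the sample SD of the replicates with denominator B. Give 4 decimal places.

Bootstrap SE is the standard deviation of the 10 replicate medians.
Mean of replicates: (4.546 + 4.150 + 3.971 + 4.630 + 4.949 + 4.141 + 4.641 + 4.074 + 3.805 + 3.824) / 10 = 42.73100 / 10 = 4.27310
Sum of squared deviations: (+0.27290)² + (−0.12310)² + (−0.30210)² + (+0.35690)² + (+0.67590)² + (−0.13210)² + (+0.36790)² + (−0.19910)² + (−0.46810)² + (−0.44910)² = 1.37836
Variance = 1.37836 / 10 = 0.13784
SE* = √0.13784

SE* = 0.3713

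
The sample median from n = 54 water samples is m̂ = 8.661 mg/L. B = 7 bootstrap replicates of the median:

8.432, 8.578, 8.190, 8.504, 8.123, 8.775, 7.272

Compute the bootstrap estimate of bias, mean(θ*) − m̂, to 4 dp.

mean(θ*) = (8.432 + 8.578 + 8.190 + 8.504 + 8.123 + 8.775 + 7.272) / 7 = 8.26771
bias = 8.26771 − 8.661

bias = −0.3933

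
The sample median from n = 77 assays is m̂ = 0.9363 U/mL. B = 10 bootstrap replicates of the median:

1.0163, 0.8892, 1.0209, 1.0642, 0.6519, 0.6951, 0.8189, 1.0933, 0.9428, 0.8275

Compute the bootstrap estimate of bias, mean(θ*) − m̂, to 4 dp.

mean(θ*) = (1.0163 + 0.8892 + 1.0209 + 1.0642 + 0.6519 + 0.6951 + 0.8189 + 1.0933 + 0.9428 + 0.8275) / 10 = 0.90201
bias = 0.90201 − 0.9363

bias = −0.0343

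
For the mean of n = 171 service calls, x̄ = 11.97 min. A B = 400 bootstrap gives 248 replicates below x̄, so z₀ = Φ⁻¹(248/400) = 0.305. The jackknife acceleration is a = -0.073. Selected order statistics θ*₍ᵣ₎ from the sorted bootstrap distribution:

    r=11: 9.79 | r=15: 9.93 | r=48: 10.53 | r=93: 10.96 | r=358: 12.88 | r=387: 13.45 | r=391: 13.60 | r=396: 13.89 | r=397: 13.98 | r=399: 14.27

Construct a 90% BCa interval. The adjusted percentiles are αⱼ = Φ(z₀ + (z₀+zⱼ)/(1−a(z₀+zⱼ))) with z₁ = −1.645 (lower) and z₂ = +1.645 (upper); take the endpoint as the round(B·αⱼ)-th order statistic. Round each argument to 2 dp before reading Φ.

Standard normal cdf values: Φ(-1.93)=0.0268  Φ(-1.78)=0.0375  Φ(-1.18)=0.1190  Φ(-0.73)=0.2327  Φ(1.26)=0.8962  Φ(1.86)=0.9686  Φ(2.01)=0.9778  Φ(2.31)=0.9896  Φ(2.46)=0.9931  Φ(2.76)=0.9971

Lower: z₀ + z₁ = 0.305 + (-1.645) = -1.340; 1 − a(z₀+z₁) = 1 − (-0.073)(-1.340) = 0.9022; argument = 0.305 + (-1.340)/0.9022 = -1.1803 → -1.18.
α₁ = Φ(-1.18) = 0.1190; rank = round(400 × 0.1190) = 48; θ*₍48₎ = 10.53.
Upper: z₀ + z₂ = 1.950; 1 − a(z₀+z₂) = 1.1423; argument = 2.0120 → 2.01; α₂ = 0.9778; rank = 391; θ*₍391₎ = 13.60.

(10.53, 13.60)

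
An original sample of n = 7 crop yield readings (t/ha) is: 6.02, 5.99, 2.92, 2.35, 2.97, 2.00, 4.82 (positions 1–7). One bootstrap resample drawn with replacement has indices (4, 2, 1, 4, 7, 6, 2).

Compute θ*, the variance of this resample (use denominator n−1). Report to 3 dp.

θ* = 3.631

Resample values: 2.35, 5.99, 6.02, 2.35, 4.82, 2.00, 5.99.
Mean = 4.2171; sum of squared deviations = 21.7879
s² = 21.7879 / 6 = 3.6313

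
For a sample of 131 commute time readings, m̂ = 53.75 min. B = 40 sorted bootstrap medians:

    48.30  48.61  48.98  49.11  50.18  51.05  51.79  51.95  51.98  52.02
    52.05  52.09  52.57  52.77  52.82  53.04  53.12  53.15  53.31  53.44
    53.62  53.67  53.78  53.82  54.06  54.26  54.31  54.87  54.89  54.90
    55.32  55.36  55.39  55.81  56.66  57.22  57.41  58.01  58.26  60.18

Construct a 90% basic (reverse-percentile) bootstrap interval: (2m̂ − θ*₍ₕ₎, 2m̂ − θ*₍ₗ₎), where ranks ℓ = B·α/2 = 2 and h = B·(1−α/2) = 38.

(49.49, 58.89)

Percentile endpoints at ranks 2 and 38: θ*₍2₎ = 48.61, θ*₍38₎ = 58.01.
Basic interval reflects these around m̂:
  lower = 2 × 53.75 − 58.01 = 49.49
  upper = 2 × 53.75 − 48.61 = 58.89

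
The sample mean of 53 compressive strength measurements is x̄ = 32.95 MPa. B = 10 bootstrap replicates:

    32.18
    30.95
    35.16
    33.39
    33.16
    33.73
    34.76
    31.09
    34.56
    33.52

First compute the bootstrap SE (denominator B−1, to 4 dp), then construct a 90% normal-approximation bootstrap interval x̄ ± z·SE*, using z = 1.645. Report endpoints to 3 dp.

(30.555, 35.345)

Mean of replicates = 33.2500; sum of squared deviations = 19.0758; SE* = √(19.0758/9) = 1.4559
Margin = 1.645 × 1.4559 = 2.3950
Interval: 32.95 ± 2.3950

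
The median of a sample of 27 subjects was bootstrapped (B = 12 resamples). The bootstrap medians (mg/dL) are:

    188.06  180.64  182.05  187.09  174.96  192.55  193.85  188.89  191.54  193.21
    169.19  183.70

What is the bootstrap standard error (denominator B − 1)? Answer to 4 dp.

Bootstrap SE is the standard deviation of the 12 replicate medians.
Mean of replicates: (188.06 + 180.64 + 182.05 + 187.09 + 174.96 + 192.55 + 193.85 + 188.89 + 191.54 + 193.21 + 169.19 + 183.70) / 12 = 2225.73000 / 12 = 185.47750
Sum of squared deviations: (+2.58250)² + (−4.83750)² + (−3.42750)² + (+1.61250)² + (−10.51750)² + (+7.07250)² + (+8.37250)² + (+3.41250)² + (+6.06250)² + (+7.73250)² + (−16.28750)² + (−1.77750)² = 651.78823
Variance = 651.78823 / 11 = 59.25348
SE* = √59.25348

SE* = 7.6976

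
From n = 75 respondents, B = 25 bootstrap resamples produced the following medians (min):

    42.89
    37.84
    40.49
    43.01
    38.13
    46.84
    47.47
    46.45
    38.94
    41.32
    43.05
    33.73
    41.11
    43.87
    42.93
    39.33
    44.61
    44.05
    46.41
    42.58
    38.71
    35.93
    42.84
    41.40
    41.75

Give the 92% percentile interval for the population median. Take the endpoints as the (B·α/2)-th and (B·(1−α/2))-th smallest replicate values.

Sorted replicates: 33.73, 35.93, 37.84, 38.13, 38.71, 38.94, 39.33, 40.49, 41.11, 41.32, 41.40, 41.75, 42.58, 42.84, 42.89, 42.93, 43.01, 43.05, 43.87, 44.05, 44.61, 46.41, 46.45, 46.84, 47.47
α = 0.08; lower rank = 25 × 0.040 = 1; upper rank = 25 × 0.960 = 24.
The 1st smallest replicate is 33.73; the 24th is 46.84.

(33.73, 46.84)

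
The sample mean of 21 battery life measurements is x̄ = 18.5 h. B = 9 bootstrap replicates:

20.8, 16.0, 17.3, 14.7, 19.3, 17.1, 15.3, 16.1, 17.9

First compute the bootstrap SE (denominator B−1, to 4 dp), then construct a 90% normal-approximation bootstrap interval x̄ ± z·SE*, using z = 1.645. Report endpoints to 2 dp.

Mean of replicates = 17.1667; sum of squared deviations = 30.3800; SE* = √(30.3800/8) = 1.9487
Margin = 1.645 × 1.9487 = 3.206
Interval: 18.5 ± 3.206

(15.29, 21.71)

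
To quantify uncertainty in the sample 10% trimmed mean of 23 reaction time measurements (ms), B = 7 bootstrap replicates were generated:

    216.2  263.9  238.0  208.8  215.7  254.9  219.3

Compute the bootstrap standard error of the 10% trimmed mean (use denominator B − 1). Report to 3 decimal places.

SE* = 21.546

Bootstrap SE is the standard deviation of the 7 replicate 10% trimmed means.
Mean of replicates: (216.2 + 263.9 + 238.0 + 208.8 + 215.7 + 254.9 + 219.3) / 7 = 1616.8000 / 7 = 230.9714
Sum of squared deviations: (−14.7714)² + (+32.9286)² + (+7.0286)² + (−22.1714)² + (−15.2714)² + (+23.9286)² + (−11.6714)² = 2785.4743
Variance = 2785.4743 / 6 = 464.2457
SE* = √464.2457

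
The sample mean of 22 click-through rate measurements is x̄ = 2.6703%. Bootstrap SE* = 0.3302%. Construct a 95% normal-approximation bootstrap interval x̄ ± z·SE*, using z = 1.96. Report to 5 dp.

(2.02311, 3.31749)

Margin = 1.96 × 0.3302 = 0.647192
Interval: 2.6703 ± 0.647192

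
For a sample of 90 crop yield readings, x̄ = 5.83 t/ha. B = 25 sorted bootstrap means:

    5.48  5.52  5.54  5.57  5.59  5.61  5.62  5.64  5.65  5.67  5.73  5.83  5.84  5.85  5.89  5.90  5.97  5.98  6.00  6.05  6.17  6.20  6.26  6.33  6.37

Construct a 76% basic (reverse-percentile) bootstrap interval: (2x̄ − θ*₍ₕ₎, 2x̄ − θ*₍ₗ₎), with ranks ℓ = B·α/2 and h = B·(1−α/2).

(5.46, 6.12)

Percentile endpoints at ranks 3 and 22: θ*₍3₎ = 5.54, θ*₍22₎ = 6.20.
Basic interval reflects these around x̄:
  lower = 2 × 5.83 − 6.20 = 5.46
  upper = 2 × 5.83 − 5.54 = 6.12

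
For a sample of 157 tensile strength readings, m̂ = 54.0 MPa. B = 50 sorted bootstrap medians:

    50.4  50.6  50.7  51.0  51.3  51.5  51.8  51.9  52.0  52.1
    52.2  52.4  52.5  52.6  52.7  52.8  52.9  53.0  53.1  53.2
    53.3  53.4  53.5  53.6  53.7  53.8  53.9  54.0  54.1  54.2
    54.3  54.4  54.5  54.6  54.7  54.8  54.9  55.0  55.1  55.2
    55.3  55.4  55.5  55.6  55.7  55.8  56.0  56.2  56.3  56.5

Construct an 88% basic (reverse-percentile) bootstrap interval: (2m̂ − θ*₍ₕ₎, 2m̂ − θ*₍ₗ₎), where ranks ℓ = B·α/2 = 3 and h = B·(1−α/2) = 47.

(52.0, 57.3)

Percentile endpoints at ranks 3 and 47: θ*₍3₎ = 50.7, θ*₍47₎ = 56.0.
Basic interval reflects these around m̂:
  lower = 2 × 54.0 − 56.0 = 52.0
  upper = 2 × 54.0 − 50.7 = 57.3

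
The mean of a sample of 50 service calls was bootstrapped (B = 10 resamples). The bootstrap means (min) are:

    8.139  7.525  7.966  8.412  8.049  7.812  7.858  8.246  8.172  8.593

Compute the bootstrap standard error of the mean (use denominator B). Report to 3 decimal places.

SE* = 0.293

Bootstrap SE is the standard deviation of the 10 replicate means.
Mean of replicates: (8.139 + 7.525 + 7.966 + 8.412 + 8.049 + 7.812 + 7.858 + 8.246 + 8.172 + 8.593) / 10 = 80.7720 / 10 = 8.0772
Sum of squared deviations: (+0.0618)² + (−0.5522)² + (−0.1112)² + (+0.3348)² + (−0.0282)² + (−0.2652)² + (−0.2192)² + (+0.1688)² + (+0.0948)² + (+0.5158)² = 0.8559
Variance = 0.8559 / 10 = 0.0856
SE* = √0.0856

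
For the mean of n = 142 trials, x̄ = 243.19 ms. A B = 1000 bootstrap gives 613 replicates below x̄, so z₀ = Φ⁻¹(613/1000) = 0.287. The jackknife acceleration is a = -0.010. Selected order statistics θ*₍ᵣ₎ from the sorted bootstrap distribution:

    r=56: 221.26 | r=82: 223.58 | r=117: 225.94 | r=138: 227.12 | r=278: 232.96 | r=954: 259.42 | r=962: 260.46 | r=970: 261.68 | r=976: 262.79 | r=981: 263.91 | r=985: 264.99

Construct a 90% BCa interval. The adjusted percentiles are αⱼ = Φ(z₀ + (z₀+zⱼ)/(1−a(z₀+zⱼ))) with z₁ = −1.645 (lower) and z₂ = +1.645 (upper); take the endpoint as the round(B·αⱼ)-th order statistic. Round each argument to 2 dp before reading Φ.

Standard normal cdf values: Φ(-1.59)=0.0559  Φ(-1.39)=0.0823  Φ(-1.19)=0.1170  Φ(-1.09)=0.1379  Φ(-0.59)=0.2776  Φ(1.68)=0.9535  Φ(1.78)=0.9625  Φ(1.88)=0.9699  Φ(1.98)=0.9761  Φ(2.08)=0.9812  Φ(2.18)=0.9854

(227.12, 264.99)

Lower: z₀ + z₁ = 0.287 + (-1.645) = -1.358; 1 − a(z₀+z₁) = 1 − (-0.010)(-1.358) = 0.9864; argument = 0.287 + (-1.358)/0.9864 = -1.0897 → -1.09.
α₁ = Φ(-1.09) = 0.1379; rank = round(1000 × 0.1379) = 138; θ*₍138₎ = 227.12.
Upper: z₀ + z₂ = 1.932; 1 − a(z₀+z₂) = 1.0193; argument = 2.1824 → 2.18; α₂ = 0.9854; rank = 985; θ*₍985₎ = 264.99.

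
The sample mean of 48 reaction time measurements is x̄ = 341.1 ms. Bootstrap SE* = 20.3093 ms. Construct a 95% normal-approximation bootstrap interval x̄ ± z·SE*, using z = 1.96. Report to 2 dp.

Margin = 1.96 × 20.3093 = 39.806
Interval: 341.1 ± 39.806

(301.29, 380.91)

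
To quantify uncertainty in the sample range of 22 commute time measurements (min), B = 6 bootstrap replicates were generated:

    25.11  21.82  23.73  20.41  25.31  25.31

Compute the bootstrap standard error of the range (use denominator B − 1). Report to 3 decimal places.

Bootstrap SE is the standard deviation of the 6 replicate ranges.
Mean of replicates: (25.11 + 21.82 + 23.73 + 20.41 + 25.31 + 25.31) / 6 = 141.6900 / 6 = 23.6150
Sum of squared deviations: (+1.4950)² + (−1.7950)² + (+0.1150)² + (−3.2050)² + (+1.6950)² + (+1.6950)² = 21.4883
Variance = 21.4883 / 5 = 4.2977
SE* = √4.2977

SE* = 2.073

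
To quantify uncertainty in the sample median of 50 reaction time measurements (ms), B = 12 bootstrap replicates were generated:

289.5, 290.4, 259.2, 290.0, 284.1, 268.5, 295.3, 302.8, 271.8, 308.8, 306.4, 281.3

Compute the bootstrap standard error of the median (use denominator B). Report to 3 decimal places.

Bootstrap SE is the standard deviation of the 12 replicate medians.
Mean of replicates: (289.5 + 290.4 + 259.2 + 290.0 + 284.1 + 268.5 + 295.3 + 302.8 + 271.8 + 308.8 + 306.4 + 281.3) / 12 = 3448.1000 / 12 = 287.3417
Sum of squared deviations: (+2.1583)² + (+3.0583)² + (−28.1417)² + (+2.6583)² + (−3.2417)² + (−18.8417)² + (+7.9583)² + (+15.4583)² + (−15.5417)² + (+21.4583)² + (+19.0583)² + (−6.0417)² = 2582.5692
Variance = 2582.5692 / 12 = 215.2141
SE* = √215.2141

SE* = 14.670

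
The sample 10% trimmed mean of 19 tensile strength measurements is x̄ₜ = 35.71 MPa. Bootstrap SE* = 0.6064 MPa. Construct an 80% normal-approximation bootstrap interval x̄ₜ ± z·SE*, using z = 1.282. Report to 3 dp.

Margin = 1.282 × 0.6064 = 0.7774
Interval: 35.71 ± 0.7774

(34.933, 36.487)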